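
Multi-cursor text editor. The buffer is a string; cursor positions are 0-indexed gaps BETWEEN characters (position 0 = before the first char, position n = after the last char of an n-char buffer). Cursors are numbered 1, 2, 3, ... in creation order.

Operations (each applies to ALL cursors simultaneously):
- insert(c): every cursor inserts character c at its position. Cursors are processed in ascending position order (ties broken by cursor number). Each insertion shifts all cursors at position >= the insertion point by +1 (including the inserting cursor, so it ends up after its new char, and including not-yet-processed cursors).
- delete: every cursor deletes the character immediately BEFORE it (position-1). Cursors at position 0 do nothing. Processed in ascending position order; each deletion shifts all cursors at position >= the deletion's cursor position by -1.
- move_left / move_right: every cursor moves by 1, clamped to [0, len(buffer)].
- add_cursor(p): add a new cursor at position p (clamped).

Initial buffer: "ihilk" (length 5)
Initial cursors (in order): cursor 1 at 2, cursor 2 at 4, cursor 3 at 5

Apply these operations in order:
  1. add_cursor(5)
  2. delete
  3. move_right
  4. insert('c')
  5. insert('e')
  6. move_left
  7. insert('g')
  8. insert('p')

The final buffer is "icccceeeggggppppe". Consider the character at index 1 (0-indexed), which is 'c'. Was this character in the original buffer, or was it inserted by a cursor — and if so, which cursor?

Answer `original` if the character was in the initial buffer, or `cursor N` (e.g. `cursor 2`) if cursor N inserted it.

After op 1 (add_cursor(5)): buffer="ihilk" (len 5), cursors c1@2 c2@4 c3@5 c4@5, authorship .....
After op 2 (delete): buffer="i" (len 1), cursors c1@1 c2@1 c3@1 c4@1, authorship .
After op 3 (move_right): buffer="i" (len 1), cursors c1@1 c2@1 c3@1 c4@1, authorship .
After op 4 (insert('c')): buffer="icccc" (len 5), cursors c1@5 c2@5 c3@5 c4@5, authorship .1234
After op 5 (insert('e')): buffer="icccceeee" (len 9), cursors c1@9 c2@9 c3@9 c4@9, authorship .12341234
After op 6 (move_left): buffer="icccceeee" (len 9), cursors c1@8 c2@8 c3@8 c4@8, authorship .12341234
After op 7 (insert('g')): buffer="icccceeegggge" (len 13), cursors c1@12 c2@12 c3@12 c4@12, authorship .123412312344
After op 8 (insert('p')): buffer="icccceeeggggppppe" (len 17), cursors c1@16 c2@16 c3@16 c4@16, authorship .1234123123412344
Authorship (.=original, N=cursor N): . 1 2 3 4 1 2 3 1 2 3 4 1 2 3 4 4
Index 1: author = 1

Answer: cursor 1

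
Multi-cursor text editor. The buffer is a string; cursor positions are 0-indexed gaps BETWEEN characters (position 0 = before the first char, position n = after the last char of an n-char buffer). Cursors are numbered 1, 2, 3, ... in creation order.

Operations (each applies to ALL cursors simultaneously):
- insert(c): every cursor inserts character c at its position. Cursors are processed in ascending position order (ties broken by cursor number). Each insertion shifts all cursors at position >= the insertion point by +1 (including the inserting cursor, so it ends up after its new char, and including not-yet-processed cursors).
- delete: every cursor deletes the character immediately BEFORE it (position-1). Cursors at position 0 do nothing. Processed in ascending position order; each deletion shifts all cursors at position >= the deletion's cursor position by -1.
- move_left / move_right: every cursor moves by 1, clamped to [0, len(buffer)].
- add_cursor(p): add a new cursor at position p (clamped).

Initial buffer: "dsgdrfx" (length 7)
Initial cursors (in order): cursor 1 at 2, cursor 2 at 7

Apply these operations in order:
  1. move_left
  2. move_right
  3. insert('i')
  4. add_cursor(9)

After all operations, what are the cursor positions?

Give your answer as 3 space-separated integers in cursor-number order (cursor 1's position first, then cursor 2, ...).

After op 1 (move_left): buffer="dsgdrfx" (len 7), cursors c1@1 c2@6, authorship .......
After op 2 (move_right): buffer="dsgdrfx" (len 7), cursors c1@2 c2@7, authorship .......
After op 3 (insert('i')): buffer="dsigdrfxi" (len 9), cursors c1@3 c2@9, authorship ..1.....2
After op 4 (add_cursor(9)): buffer="dsigdrfxi" (len 9), cursors c1@3 c2@9 c3@9, authorship ..1.....2

Answer: 3 9 9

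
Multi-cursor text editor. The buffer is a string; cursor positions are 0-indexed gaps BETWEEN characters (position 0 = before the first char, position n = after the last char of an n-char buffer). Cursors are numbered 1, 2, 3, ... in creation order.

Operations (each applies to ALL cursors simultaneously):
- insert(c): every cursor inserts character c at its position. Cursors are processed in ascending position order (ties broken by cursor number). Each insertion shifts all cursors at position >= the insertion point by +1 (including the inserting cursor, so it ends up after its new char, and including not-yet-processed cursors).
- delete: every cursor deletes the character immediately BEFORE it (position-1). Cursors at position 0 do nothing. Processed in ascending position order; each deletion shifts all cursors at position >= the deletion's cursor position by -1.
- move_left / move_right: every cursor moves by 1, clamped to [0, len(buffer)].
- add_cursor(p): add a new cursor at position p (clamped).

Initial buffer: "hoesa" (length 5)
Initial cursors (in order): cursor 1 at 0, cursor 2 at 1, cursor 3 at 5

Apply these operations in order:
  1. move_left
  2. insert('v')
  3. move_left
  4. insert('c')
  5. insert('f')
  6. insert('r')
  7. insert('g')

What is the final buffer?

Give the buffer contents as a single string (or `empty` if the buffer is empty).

Answer: vccffrrggvhoescfrgva

Derivation:
After op 1 (move_left): buffer="hoesa" (len 5), cursors c1@0 c2@0 c3@4, authorship .....
After op 2 (insert('v')): buffer="vvhoesva" (len 8), cursors c1@2 c2@2 c3@7, authorship 12....3.
After op 3 (move_left): buffer="vvhoesva" (len 8), cursors c1@1 c2@1 c3@6, authorship 12....3.
After op 4 (insert('c')): buffer="vccvhoescva" (len 11), cursors c1@3 c2@3 c3@9, authorship 1122....33.
After op 5 (insert('f')): buffer="vccffvhoescfva" (len 14), cursors c1@5 c2@5 c3@12, authorship 112122....333.
After op 6 (insert('r')): buffer="vccffrrvhoescfrva" (len 17), cursors c1@7 c2@7 c3@15, authorship 11212122....3333.
After op 7 (insert('g')): buffer="vccffrrggvhoescfrgva" (len 20), cursors c1@9 c2@9 c3@18, authorship 1121212122....33333.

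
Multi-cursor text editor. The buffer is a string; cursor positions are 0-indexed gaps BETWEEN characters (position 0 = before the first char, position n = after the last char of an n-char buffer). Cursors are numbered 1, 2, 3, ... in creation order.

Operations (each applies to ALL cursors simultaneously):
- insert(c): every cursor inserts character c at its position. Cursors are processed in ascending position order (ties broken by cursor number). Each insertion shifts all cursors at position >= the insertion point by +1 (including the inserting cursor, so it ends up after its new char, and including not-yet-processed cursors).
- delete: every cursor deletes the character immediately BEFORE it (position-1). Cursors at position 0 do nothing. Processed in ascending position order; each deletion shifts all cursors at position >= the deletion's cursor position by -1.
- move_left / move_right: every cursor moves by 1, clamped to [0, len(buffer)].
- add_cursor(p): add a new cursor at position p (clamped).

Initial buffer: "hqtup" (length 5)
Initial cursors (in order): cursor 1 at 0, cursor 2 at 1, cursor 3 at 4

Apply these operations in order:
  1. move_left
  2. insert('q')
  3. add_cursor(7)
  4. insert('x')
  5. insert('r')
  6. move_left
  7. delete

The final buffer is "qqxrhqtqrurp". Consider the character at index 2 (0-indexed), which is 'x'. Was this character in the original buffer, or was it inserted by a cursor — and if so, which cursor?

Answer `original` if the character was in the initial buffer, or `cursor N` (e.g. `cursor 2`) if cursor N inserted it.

Answer: cursor 1

Derivation:
After op 1 (move_left): buffer="hqtup" (len 5), cursors c1@0 c2@0 c3@3, authorship .....
After op 2 (insert('q')): buffer="qqhqtqup" (len 8), cursors c1@2 c2@2 c3@6, authorship 12...3..
After op 3 (add_cursor(7)): buffer="qqhqtqup" (len 8), cursors c1@2 c2@2 c3@6 c4@7, authorship 12...3..
After op 4 (insert('x')): buffer="qqxxhqtqxuxp" (len 12), cursors c1@4 c2@4 c3@9 c4@11, authorship 1212...33.4.
After op 5 (insert('r')): buffer="qqxxrrhqtqxruxrp" (len 16), cursors c1@6 c2@6 c3@12 c4@15, authorship 121212...333.44.
After op 6 (move_left): buffer="qqxxrrhqtqxruxrp" (len 16), cursors c1@5 c2@5 c3@11 c4@14, authorship 121212...333.44.
After op 7 (delete): buffer="qqxrhqtqrurp" (len 12), cursors c1@3 c2@3 c3@8 c4@10, authorship 1212...33.4.
Authorship (.=original, N=cursor N): 1 2 1 2 . . . 3 3 . 4 .
Index 2: author = 1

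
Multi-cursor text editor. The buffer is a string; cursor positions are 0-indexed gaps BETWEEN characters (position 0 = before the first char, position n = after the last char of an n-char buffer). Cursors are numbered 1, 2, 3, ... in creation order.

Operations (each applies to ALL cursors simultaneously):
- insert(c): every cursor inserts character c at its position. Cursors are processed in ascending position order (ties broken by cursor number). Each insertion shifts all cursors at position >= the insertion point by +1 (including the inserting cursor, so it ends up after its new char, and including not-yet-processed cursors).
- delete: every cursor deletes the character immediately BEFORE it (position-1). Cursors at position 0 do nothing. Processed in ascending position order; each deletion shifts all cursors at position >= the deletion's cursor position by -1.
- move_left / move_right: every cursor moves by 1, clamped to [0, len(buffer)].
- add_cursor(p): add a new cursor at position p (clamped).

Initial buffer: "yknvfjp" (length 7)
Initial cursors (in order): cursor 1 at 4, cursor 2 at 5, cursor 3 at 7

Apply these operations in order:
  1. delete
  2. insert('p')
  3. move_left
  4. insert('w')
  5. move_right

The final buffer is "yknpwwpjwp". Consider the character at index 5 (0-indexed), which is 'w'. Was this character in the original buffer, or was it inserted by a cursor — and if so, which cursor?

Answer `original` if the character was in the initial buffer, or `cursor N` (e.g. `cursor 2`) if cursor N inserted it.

After op 1 (delete): buffer="yknj" (len 4), cursors c1@3 c2@3 c3@4, authorship ....
After op 2 (insert('p')): buffer="yknppjp" (len 7), cursors c1@5 c2@5 c3@7, authorship ...12.3
After op 3 (move_left): buffer="yknppjp" (len 7), cursors c1@4 c2@4 c3@6, authorship ...12.3
After op 4 (insert('w')): buffer="yknpwwpjwp" (len 10), cursors c1@6 c2@6 c3@9, authorship ...1122.33
After op 5 (move_right): buffer="yknpwwpjwp" (len 10), cursors c1@7 c2@7 c3@10, authorship ...1122.33
Authorship (.=original, N=cursor N): . . . 1 1 2 2 . 3 3
Index 5: author = 2

Answer: cursor 2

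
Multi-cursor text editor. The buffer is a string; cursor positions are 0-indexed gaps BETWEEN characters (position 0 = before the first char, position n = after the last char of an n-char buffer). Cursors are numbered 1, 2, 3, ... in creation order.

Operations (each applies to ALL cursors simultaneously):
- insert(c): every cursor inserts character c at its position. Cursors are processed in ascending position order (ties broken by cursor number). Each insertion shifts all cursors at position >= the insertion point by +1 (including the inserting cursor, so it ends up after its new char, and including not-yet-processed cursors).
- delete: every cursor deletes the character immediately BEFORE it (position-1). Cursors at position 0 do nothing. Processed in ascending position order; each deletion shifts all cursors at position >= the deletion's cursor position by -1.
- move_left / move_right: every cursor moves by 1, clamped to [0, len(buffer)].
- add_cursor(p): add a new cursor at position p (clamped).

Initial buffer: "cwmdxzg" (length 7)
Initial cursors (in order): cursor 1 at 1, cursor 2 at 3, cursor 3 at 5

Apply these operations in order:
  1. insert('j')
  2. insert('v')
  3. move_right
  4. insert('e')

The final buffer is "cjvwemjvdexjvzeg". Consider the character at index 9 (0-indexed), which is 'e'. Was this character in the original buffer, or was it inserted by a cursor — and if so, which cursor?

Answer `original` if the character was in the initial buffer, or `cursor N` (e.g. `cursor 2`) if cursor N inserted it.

After op 1 (insert('j')): buffer="cjwmjdxjzg" (len 10), cursors c1@2 c2@5 c3@8, authorship .1..2..3..
After op 2 (insert('v')): buffer="cjvwmjvdxjvzg" (len 13), cursors c1@3 c2@7 c3@11, authorship .11..22..33..
After op 3 (move_right): buffer="cjvwmjvdxjvzg" (len 13), cursors c1@4 c2@8 c3@12, authorship .11..22..33..
After op 4 (insert('e')): buffer="cjvwemjvdexjvzeg" (len 16), cursors c1@5 c2@10 c3@15, authorship .11.1.22.2.33.3.
Authorship (.=original, N=cursor N): . 1 1 . 1 . 2 2 . 2 . 3 3 . 3 .
Index 9: author = 2

Answer: cursor 2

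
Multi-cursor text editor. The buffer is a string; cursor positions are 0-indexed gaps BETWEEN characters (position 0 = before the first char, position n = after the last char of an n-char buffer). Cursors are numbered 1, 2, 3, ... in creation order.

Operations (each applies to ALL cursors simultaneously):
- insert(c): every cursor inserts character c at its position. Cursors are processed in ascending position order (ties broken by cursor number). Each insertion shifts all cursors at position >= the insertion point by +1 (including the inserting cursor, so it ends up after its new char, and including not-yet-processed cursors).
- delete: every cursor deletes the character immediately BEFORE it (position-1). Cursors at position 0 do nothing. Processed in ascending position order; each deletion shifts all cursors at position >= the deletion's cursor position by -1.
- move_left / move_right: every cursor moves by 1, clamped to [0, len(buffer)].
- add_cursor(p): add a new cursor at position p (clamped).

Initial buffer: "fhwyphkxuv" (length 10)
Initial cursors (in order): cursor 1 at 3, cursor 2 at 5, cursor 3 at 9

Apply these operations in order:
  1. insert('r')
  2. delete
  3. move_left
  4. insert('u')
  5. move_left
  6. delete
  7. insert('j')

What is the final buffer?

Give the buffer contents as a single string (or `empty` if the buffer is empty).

Answer: fjuwjuphkjuuv

Derivation:
After op 1 (insert('r')): buffer="fhwryprhkxurv" (len 13), cursors c1@4 c2@7 c3@12, authorship ...1..2....3.
After op 2 (delete): buffer="fhwyphkxuv" (len 10), cursors c1@3 c2@5 c3@9, authorship ..........
After op 3 (move_left): buffer="fhwyphkxuv" (len 10), cursors c1@2 c2@4 c3@8, authorship ..........
After op 4 (insert('u')): buffer="fhuwyuphkxuuv" (len 13), cursors c1@3 c2@6 c3@11, authorship ..1..2....3..
After op 5 (move_left): buffer="fhuwyuphkxuuv" (len 13), cursors c1@2 c2@5 c3@10, authorship ..1..2....3..
After op 6 (delete): buffer="fuwuphkuuv" (len 10), cursors c1@1 c2@3 c3@7, authorship .1.2...3..
After op 7 (insert('j')): buffer="fjuwjuphkjuuv" (len 13), cursors c1@2 c2@5 c3@10, authorship .11.22...33..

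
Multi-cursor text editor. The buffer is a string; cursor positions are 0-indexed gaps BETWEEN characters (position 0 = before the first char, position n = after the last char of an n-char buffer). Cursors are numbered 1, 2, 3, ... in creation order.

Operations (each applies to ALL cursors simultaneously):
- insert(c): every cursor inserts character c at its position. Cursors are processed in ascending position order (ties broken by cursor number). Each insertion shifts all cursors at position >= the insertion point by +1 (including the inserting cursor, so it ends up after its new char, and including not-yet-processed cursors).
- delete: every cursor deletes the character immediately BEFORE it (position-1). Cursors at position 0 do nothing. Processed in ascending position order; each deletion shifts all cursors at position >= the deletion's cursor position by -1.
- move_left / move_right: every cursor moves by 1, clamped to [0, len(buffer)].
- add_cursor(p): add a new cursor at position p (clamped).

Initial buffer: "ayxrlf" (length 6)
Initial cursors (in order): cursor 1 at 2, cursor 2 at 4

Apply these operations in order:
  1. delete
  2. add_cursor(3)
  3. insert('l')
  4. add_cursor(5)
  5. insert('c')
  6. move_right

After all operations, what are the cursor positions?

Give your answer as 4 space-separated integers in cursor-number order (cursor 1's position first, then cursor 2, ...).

After op 1 (delete): buffer="axlf" (len 4), cursors c1@1 c2@2, authorship ....
After op 2 (add_cursor(3)): buffer="axlf" (len 4), cursors c1@1 c2@2 c3@3, authorship ....
After op 3 (insert('l')): buffer="alxlllf" (len 7), cursors c1@2 c2@4 c3@6, authorship .1.2.3.
After op 4 (add_cursor(5)): buffer="alxlllf" (len 7), cursors c1@2 c2@4 c4@5 c3@6, authorship .1.2.3.
After op 5 (insert('c')): buffer="alcxlclclcf" (len 11), cursors c1@3 c2@6 c4@8 c3@10, authorship .11.22.433.
After op 6 (move_right): buffer="alcxlclclcf" (len 11), cursors c1@4 c2@7 c4@9 c3@11, authorship .11.22.433.

Answer: 4 7 11 9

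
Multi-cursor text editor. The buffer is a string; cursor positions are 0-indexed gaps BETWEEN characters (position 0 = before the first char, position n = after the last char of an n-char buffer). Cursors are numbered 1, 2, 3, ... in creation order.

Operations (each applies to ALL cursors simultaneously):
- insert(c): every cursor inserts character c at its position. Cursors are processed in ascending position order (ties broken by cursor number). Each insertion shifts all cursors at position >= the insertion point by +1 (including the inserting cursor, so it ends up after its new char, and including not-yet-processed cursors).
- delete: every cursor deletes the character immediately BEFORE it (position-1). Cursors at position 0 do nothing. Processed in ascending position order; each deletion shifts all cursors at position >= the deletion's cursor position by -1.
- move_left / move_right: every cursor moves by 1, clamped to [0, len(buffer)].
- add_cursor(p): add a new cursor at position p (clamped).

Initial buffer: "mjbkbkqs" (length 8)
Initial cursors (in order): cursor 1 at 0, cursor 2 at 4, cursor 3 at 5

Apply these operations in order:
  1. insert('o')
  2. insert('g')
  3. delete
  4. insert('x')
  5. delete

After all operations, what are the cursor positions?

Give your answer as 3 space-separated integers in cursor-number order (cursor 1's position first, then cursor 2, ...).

After op 1 (insert('o')): buffer="omjbkobokqs" (len 11), cursors c1@1 c2@6 c3@8, authorship 1....2.3...
After op 2 (insert('g')): buffer="ogmjbkogbogkqs" (len 14), cursors c1@2 c2@8 c3@11, authorship 11....22.33...
After op 3 (delete): buffer="omjbkobokqs" (len 11), cursors c1@1 c2@6 c3@8, authorship 1....2.3...
After op 4 (insert('x')): buffer="oxmjbkoxboxkqs" (len 14), cursors c1@2 c2@8 c3@11, authorship 11....22.33...
After op 5 (delete): buffer="omjbkobokqs" (len 11), cursors c1@1 c2@6 c3@8, authorship 1....2.3...

Answer: 1 6 8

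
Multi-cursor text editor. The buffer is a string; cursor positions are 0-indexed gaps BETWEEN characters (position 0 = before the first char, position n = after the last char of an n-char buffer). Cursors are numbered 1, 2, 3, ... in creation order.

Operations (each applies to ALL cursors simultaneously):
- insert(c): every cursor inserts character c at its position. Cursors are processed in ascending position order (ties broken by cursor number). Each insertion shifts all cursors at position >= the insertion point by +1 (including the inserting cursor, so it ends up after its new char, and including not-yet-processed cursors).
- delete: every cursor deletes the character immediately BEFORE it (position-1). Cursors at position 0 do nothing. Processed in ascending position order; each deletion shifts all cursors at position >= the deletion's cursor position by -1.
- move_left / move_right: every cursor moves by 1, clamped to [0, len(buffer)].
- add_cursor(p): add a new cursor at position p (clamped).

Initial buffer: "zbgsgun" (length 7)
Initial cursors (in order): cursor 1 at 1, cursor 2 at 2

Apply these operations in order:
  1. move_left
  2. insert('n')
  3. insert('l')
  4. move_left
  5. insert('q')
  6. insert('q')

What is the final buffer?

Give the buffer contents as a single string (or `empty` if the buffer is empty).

Answer: nqqlznqqlbgsgun

Derivation:
After op 1 (move_left): buffer="zbgsgun" (len 7), cursors c1@0 c2@1, authorship .......
After op 2 (insert('n')): buffer="nznbgsgun" (len 9), cursors c1@1 c2@3, authorship 1.2......
After op 3 (insert('l')): buffer="nlznlbgsgun" (len 11), cursors c1@2 c2@5, authorship 11.22......
After op 4 (move_left): buffer="nlznlbgsgun" (len 11), cursors c1@1 c2@4, authorship 11.22......
After op 5 (insert('q')): buffer="nqlznqlbgsgun" (len 13), cursors c1@2 c2@6, authorship 111.222......
After op 6 (insert('q')): buffer="nqqlznqqlbgsgun" (len 15), cursors c1@3 c2@8, authorship 1111.2222......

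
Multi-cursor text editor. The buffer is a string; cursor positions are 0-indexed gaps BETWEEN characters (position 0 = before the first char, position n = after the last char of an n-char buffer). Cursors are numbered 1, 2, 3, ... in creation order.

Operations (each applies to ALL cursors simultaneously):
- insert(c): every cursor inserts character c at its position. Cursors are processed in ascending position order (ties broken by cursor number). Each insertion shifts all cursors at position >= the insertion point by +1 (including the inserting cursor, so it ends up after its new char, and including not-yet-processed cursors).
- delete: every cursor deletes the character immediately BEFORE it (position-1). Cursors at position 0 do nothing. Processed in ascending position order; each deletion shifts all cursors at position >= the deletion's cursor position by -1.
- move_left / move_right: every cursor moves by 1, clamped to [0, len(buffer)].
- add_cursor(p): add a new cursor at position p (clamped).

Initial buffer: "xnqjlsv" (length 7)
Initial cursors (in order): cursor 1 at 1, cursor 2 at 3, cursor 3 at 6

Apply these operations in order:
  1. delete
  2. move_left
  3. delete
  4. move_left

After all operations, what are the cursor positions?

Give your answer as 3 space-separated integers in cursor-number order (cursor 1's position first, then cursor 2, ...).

Answer: 0 0 0

Derivation:
After op 1 (delete): buffer="njlv" (len 4), cursors c1@0 c2@1 c3@3, authorship ....
After op 2 (move_left): buffer="njlv" (len 4), cursors c1@0 c2@0 c3@2, authorship ....
After op 3 (delete): buffer="nlv" (len 3), cursors c1@0 c2@0 c3@1, authorship ...
After op 4 (move_left): buffer="nlv" (len 3), cursors c1@0 c2@0 c3@0, authorship ...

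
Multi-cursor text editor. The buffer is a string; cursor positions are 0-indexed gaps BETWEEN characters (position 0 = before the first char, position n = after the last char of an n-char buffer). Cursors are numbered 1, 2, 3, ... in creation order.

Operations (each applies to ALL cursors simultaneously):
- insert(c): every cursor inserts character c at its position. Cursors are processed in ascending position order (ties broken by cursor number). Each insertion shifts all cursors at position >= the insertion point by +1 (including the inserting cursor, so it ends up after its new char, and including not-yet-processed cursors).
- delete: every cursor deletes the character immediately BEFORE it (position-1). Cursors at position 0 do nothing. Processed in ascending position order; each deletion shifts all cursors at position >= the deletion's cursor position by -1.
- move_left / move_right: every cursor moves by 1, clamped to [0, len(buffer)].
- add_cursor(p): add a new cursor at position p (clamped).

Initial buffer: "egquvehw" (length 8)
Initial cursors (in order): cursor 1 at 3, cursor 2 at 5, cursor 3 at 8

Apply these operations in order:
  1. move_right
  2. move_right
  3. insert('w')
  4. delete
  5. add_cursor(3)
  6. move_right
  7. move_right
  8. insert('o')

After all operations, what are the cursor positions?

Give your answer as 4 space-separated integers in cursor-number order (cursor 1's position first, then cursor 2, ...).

After op 1 (move_right): buffer="egquvehw" (len 8), cursors c1@4 c2@6 c3@8, authorship ........
After op 2 (move_right): buffer="egquvehw" (len 8), cursors c1@5 c2@7 c3@8, authorship ........
After op 3 (insert('w')): buffer="egquvwehwww" (len 11), cursors c1@6 c2@9 c3@11, authorship .....1..2.3
After op 4 (delete): buffer="egquvehw" (len 8), cursors c1@5 c2@7 c3@8, authorship ........
After op 5 (add_cursor(3)): buffer="egquvehw" (len 8), cursors c4@3 c1@5 c2@7 c3@8, authorship ........
After op 6 (move_right): buffer="egquvehw" (len 8), cursors c4@4 c1@6 c2@8 c3@8, authorship ........
After op 7 (move_right): buffer="egquvehw" (len 8), cursors c4@5 c1@7 c2@8 c3@8, authorship ........
After op 8 (insert('o')): buffer="egquvoehowoo" (len 12), cursors c4@6 c1@9 c2@12 c3@12, authorship .....4..1.23

Answer: 9 12 12 6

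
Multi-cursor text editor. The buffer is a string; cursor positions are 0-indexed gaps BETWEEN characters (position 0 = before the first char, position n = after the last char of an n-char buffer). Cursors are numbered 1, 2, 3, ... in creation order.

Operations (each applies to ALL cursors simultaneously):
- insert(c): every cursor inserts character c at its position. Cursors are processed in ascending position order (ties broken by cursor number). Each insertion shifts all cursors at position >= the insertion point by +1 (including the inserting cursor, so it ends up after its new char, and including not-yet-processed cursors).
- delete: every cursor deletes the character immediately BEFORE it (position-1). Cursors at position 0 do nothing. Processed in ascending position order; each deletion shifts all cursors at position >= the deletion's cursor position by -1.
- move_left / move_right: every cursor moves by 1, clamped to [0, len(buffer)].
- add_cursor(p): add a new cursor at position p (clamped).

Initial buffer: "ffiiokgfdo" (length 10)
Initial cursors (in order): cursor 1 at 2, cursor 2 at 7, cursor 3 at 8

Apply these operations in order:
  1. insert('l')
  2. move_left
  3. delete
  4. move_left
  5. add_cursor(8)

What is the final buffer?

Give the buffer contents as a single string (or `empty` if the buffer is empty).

Answer: fliioklldo

Derivation:
After op 1 (insert('l')): buffer="ffliiokglfldo" (len 13), cursors c1@3 c2@9 c3@11, authorship ..1.....2.3..
After op 2 (move_left): buffer="ffliiokglfldo" (len 13), cursors c1@2 c2@8 c3@10, authorship ..1.....2.3..
After op 3 (delete): buffer="fliioklldo" (len 10), cursors c1@1 c2@6 c3@7, authorship .1....23..
After op 4 (move_left): buffer="fliioklldo" (len 10), cursors c1@0 c2@5 c3@6, authorship .1....23..
After op 5 (add_cursor(8)): buffer="fliioklldo" (len 10), cursors c1@0 c2@5 c3@6 c4@8, authorship .1....23..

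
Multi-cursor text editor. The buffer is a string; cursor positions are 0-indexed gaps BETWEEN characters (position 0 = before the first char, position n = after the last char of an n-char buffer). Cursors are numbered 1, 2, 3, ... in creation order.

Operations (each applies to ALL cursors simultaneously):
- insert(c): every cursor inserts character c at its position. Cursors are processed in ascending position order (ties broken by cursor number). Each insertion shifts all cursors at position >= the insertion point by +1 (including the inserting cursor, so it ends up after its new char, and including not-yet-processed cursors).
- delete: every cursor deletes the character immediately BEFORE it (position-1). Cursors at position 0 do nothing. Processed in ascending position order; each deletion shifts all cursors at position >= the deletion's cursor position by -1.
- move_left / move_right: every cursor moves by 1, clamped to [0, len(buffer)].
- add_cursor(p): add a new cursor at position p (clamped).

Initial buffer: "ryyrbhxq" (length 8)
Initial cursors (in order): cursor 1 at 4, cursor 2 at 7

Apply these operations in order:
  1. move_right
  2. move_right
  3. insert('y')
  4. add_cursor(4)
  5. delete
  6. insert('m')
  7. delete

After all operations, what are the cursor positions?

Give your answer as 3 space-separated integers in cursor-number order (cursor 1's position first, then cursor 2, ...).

Answer: 5 7 3

Derivation:
After op 1 (move_right): buffer="ryyrbhxq" (len 8), cursors c1@5 c2@8, authorship ........
After op 2 (move_right): buffer="ryyrbhxq" (len 8), cursors c1@6 c2@8, authorship ........
After op 3 (insert('y')): buffer="ryyrbhyxqy" (len 10), cursors c1@7 c2@10, authorship ......1..2
After op 4 (add_cursor(4)): buffer="ryyrbhyxqy" (len 10), cursors c3@4 c1@7 c2@10, authorship ......1..2
After op 5 (delete): buffer="ryybhxq" (len 7), cursors c3@3 c1@5 c2@7, authorship .......
After op 6 (insert('m')): buffer="ryymbhmxqm" (len 10), cursors c3@4 c1@7 c2@10, authorship ...3..1..2
After op 7 (delete): buffer="ryybhxq" (len 7), cursors c3@3 c1@5 c2@7, authorship .......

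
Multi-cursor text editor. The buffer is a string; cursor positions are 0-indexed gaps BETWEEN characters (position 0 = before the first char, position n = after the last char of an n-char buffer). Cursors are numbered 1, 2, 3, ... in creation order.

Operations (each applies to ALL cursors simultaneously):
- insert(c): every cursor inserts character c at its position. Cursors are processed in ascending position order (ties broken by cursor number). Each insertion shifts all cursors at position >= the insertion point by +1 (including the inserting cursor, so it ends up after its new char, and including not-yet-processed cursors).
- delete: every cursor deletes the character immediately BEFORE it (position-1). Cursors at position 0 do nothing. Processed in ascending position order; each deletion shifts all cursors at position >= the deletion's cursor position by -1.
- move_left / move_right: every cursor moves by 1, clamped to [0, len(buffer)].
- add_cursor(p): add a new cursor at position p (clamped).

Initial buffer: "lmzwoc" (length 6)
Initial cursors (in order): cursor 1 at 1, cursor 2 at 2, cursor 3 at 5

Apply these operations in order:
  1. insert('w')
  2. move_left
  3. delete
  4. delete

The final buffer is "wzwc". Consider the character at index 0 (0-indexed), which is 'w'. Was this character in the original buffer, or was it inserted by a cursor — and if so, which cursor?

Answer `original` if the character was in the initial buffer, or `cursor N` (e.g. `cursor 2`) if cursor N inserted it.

After op 1 (insert('w')): buffer="lwmwzwowc" (len 9), cursors c1@2 c2@4 c3@8, authorship .1.2...3.
After op 2 (move_left): buffer="lwmwzwowc" (len 9), cursors c1@1 c2@3 c3@7, authorship .1.2...3.
After op 3 (delete): buffer="wwzwwc" (len 6), cursors c1@0 c2@1 c3@4, authorship 12..3.
After op 4 (delete): buffer="wzwc" (len 4), cursors c1@0 c2@0 c3@2, authorship 2.3.
Authorship (.=original, N=cursor N): 2 . 3 .
Index 0: author = 2

Answer: cursor 2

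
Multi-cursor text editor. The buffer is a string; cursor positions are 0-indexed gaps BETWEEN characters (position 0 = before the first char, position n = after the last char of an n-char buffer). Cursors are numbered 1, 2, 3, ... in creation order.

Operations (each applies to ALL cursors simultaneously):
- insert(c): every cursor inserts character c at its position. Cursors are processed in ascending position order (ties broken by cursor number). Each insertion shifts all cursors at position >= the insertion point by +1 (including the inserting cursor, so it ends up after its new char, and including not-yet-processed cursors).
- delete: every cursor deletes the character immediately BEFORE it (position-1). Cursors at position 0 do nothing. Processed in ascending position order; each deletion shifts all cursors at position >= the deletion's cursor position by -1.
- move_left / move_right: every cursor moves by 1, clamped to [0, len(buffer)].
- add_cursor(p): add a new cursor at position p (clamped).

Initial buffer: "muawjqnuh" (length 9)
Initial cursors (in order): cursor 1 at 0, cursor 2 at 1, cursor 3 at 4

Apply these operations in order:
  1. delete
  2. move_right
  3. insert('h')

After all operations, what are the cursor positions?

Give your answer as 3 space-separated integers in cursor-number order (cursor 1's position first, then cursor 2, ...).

Answer: 3 3 6

Derivation:
After op 1 (delete): buffer="uajqnuh" (len 7), cursors c1@0 c2@0 c3@2, authorship .......
After op 2 (move_right): buffer="uajqnuh" (len 7), cursors c1@1 c2@1 c3@3, authorship .......
After op 3 (insert('h')): buffer="uhhajhqnuh" (len 10), cursors c1@3 c2@3 c3@6, authorship .12..3....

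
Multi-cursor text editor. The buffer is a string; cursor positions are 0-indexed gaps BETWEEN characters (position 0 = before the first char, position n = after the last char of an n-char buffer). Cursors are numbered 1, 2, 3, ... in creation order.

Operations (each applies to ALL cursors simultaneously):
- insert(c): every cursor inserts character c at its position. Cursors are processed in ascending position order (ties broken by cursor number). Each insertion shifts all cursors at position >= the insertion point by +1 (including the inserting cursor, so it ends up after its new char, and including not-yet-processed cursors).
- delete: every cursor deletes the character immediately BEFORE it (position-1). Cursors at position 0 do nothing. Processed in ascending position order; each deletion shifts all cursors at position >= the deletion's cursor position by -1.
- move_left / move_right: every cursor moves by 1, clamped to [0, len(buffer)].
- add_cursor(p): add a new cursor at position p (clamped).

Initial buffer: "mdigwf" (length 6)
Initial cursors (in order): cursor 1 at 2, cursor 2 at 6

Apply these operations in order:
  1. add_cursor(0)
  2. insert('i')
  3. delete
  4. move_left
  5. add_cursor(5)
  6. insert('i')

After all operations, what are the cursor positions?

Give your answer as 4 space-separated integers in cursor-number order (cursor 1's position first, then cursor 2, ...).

After op 1 (add_cursor(0)): buffer="mdigwf" (len 6), cursors c3@0 c1@2 c2@6, authorship ......
After op 2 (insert('i')): buffer="imdiigwfi" (len 9), cursors c3@1 c1@4 c2@9, authorship 3..1....2
After op 3 (delete): buffer="mdigwf" (len 6), cursors c3@0 c1@2 c2@6, authorship ......
After op 4 (move_left): buffer="mdigwf" (len 6), cursors c3@0 c1@1 c2@5, authorship ......
After op 5 (add_cursor(5)): buffer="mdigwf" (len 6), cursors c3@0 c1@1 c2@5 c4@5, authorship ......
After op 6 (insert('i')): buffer="imidigwiif" (len 10), cursors c3@1 c1@3 c2@9 c4@9, authorship 3.1....24.

Answer: 3 9 1 9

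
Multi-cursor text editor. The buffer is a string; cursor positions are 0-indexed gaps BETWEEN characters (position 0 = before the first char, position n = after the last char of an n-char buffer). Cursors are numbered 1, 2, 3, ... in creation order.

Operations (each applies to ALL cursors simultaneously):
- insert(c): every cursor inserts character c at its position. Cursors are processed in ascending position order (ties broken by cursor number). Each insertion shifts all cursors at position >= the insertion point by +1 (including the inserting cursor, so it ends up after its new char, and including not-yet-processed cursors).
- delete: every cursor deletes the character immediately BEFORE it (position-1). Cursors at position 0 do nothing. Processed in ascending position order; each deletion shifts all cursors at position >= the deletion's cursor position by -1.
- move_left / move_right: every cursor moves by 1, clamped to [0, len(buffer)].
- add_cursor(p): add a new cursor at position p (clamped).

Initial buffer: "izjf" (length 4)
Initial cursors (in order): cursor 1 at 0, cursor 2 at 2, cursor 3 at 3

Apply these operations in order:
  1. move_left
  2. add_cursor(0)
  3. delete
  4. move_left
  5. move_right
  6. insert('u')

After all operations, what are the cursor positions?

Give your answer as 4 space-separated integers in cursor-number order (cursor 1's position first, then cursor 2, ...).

After op 1 (move_left): buffer="izjf" (len 4), cursors c1@0 c2@1 c3@2, authorship ....
After op 2 (add_cursor(0)): buffer="izjf" (len 4), cursors c1@0 c4@0 c2@1 c3@2, authorship ....
After op 3 (delete): buffer="jf" (len 2), cursors c1@0 c2@0 c3@0 c4@0, authorship ..
After op 4 (move_left): buffer="jf" (len 2), cursors c1@0 c2@0 c3@0 c4@0, authorship ..
After op 5 (move_right): buffer="jf" (len 2), cursors c1@1 c2@1 c3@1 c4@1, authorship ..
After op 6 (insert('u')): buffer="juuuuf" (len 6), cursors c1@5 c2@5 c3@5 c4@5, authorship .1234.

Answer: 5 5 5 5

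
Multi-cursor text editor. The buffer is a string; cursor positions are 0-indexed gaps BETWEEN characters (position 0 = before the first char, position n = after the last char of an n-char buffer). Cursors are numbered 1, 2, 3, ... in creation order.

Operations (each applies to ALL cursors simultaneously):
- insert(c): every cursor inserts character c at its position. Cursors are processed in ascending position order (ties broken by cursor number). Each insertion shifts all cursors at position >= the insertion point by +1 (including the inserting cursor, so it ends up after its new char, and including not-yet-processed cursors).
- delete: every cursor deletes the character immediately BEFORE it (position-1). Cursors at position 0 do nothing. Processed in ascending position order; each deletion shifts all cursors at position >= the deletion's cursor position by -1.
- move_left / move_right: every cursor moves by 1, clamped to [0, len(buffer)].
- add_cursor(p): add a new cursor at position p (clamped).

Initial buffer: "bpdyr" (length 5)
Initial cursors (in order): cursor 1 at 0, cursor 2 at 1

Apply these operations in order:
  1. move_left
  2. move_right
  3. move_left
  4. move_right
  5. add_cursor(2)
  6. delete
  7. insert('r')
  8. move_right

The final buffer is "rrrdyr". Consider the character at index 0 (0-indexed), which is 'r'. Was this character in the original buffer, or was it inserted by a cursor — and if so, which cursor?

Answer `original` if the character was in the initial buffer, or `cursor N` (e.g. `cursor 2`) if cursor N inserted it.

After op 1 (move_left): buffer="bpdyr" (len 5), cursors c1@0 c2@0, authorship .....
After op 2 (move_right): buffer="bpdyr" (len 5), cursors c1@1 c2@1, authorship .....
After op 3 (move_left): buffer="bpdyr" (len 5), cursors c1@0 c2@0, authorship .....
After op 4 (move_right): buffer="bpdyr" (len 5), cursors c1@1 c2@1, authorship .....
After op 5 (add_cursor(2)): buffer="bpdyr" (len 5), cursors c1@1 c2@1 c3@2, authorship .....
After op 6 (delete): buffer="dyr" (len 3), cursors c1@0 c2@0 c3@0, authorship ...
After op 7 (insert('r')): buffer="rrrdyr" (len 6), cursors c1@3 c2@3 c3@3, authorship 123...
After op 8 (move_right): buffer="rrrdyr" (len 6), cursors c1@4 c2@4 c3@4, authorship 123...
Authorship (.=original, N=cursor N): 1 2 3 . . .
Index 0: author = 1

Answer: cursor 1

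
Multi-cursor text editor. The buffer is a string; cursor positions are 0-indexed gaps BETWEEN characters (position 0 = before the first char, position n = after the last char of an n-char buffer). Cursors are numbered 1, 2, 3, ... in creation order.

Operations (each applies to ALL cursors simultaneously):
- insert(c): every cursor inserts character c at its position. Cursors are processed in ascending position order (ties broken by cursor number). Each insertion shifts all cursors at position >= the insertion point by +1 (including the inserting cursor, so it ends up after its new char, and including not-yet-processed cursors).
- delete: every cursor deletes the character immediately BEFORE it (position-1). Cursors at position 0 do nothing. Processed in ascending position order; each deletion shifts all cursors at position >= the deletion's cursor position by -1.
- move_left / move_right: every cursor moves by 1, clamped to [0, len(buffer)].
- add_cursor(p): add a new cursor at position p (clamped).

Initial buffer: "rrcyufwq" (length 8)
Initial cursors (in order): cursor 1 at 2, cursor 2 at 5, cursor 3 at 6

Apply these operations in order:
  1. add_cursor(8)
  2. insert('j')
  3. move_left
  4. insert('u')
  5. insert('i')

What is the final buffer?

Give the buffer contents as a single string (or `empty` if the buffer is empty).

After op 1 (add_cursor(8)): buffer="rrcyufwq" (len 8), cursors c1@2 c2@5 c3@6 c4@8, authorship ........
After op 2 (insert('j')): buffer="rrjcyujfjwqj" (len 12), cursors c1@3 c2@7 c3@9 c4@12, authorship ..1...2.3..4
After op 3 (move_left): buffer="rrjcyujfjwqj" (len 12), cursors c1@2 c2@6 c3@8 c4@11, authorship ..1...2.3..4
After op 4 (insert('u')): buffer="rrujcyuujfujwquj" (len 16), cursors c1@3 c2@8 c3@11 c4@15, authorship ..11...22.33..44
After op 5 (insert('i')): buffer="rruijcyuuijfuijwquij" (len 20), cursors c1@4 c2@10 c3@14 c4@19, authorship ..111...222.333..444

Answer: rruijcyuuijfuijwquij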